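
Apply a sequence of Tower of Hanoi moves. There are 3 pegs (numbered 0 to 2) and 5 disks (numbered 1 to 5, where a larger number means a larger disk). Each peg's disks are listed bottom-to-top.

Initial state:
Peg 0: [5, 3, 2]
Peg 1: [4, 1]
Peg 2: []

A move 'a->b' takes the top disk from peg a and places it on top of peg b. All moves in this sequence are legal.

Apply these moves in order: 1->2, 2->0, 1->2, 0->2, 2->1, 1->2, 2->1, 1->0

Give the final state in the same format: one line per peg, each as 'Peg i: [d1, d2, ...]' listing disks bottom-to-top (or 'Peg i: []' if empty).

After move 1 (1->2):
Peg 0: [5, 3, 2]
Peg 1: [4]
Peg 2: [1]

After move 2 (2->0):
Peg 0: [5, 3, 2, 1]
Peg 1: [4]
Peg 2: []

After move 3 (1->2):
Peg 0: [5, 3, 2, 1]
Peg 1: []
Peg 2: [4]

After move 4 (0->2):
Peg 0: [5, 3, 2]
Peg 1: []
Peg 2: [4, 1]

After move 5 (2->1):
Peg 0: [5, 3, 2]
Peg 1: [1]
Peg 2: [4]

After move 6 (1->2):
Peg 0: [5, 3, 2]
Peg 1: []
Peg 2: [4, 1]

After move 7 (2->1):
Peg 0: [5, 3, 2]
Peg 1: [1]
Peg 2: [4]

After move 8 (1->0):
Peg 0: [5, 3, 2, 1]
Peg 1: []
Peg 2: [4]

Answer: Peg 0: [5, 3, 2, 1]
Peg 1: []
Peg 2: [4]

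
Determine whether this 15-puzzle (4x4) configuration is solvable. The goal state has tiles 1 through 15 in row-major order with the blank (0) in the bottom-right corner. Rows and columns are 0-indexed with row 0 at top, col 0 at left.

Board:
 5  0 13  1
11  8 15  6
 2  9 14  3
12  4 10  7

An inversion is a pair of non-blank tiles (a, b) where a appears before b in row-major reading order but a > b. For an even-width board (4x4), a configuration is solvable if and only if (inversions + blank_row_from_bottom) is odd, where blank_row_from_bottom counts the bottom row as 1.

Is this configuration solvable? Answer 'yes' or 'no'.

Inversions: 52
Blank is in row 0 (0-indexed from top), which is row 4 counting from the bottom (bottom = 1).
52 + 4 = 56, which is even, so the puzzle is not solvable.

Answer: no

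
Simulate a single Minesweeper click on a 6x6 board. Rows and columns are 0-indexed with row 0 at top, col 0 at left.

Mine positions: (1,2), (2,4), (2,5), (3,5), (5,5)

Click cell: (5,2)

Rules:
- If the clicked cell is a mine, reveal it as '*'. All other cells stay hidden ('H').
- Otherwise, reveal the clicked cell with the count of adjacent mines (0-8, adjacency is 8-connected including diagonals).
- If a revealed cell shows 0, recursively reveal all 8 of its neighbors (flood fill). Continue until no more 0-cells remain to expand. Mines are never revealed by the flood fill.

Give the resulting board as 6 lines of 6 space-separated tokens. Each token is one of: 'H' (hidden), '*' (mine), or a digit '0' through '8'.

0 1 H H H H
0 1 H H H H
0 1 1 2 H H
0 0 0 1 3 H
0 0 0 0 2 H
0 0 0 0 1 H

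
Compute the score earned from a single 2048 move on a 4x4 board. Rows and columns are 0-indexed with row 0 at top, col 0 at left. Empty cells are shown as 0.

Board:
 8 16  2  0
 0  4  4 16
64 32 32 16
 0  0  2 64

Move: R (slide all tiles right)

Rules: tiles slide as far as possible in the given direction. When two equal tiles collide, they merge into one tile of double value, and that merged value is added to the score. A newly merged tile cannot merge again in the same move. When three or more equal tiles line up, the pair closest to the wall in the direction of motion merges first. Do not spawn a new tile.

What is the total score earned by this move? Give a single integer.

Slide right:
row 0: [8, 16, 2, 0] -> [0, 8, 16, 2]  score +0 (running 0)
row 1: [0, 4, 4, 16] -> [0, 0, 8, 16]  score +8 (running 8)
row 2: [64, 32, 32, 16] -> [0, 64, 64, 16]  score +64 (running 72)
row 3: [0, 0, 2, 64] -> [0, 0, 2, 64]  score +0 (running 72)
Board after move:
 0  8 16  2
 0  0  8 16
 0 64 64 16
 0  0  2 64

Answer: 72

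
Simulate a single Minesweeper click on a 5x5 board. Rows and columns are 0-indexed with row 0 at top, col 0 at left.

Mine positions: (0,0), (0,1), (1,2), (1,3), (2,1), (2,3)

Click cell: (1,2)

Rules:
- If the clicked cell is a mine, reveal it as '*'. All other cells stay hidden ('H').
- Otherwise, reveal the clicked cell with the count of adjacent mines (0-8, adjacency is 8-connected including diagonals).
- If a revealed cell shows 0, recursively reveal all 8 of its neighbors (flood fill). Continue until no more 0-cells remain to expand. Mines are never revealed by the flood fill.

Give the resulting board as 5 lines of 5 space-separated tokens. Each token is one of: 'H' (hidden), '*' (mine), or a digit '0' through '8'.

H H H H H
H H * H H
H H H H H
H H H H H
H H H H H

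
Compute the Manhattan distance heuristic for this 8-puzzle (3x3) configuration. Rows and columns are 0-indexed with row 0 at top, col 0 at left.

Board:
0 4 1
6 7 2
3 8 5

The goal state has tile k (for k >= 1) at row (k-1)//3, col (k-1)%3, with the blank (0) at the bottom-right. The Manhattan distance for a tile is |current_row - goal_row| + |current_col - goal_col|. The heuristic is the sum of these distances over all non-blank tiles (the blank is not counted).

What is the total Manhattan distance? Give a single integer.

Answer: 16

Derivation:
Tile 4: (0,1)->(1,0) = 2
Tile 1: (0,2)->(0,0) = 2
Tile 6: (1,0)->(1,2) = 2
Tile 7: (1,1)->(2,0) = 2
Tile 2: (1,2)->(0,1) = 2
Tile 3: (2,0)->(0,2) = 4
Tile 8: (2,1)->(2,1) = 0
Tile 5: (2,2)->(1,1) = 2
Sum: 2 + 2 + 2 + 2 + 2 + 4 + 0 + 2 = 16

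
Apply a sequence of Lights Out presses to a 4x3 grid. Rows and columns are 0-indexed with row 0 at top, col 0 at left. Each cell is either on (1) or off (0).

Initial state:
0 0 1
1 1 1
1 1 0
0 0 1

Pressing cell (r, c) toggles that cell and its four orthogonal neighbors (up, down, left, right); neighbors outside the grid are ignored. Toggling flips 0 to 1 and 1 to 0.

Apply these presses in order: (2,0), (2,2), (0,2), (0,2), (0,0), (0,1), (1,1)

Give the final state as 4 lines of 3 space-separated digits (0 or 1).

After press 1 at (2,0):
0 0 1
0 1 1
0 0 0
1 0 1

After press 2 at (2,2):
0 0 1
0 1 0
0 1 1
1 0 0

After press 3 at (0,2):
0 1 0
0 1 1
0 1 1
1 0 0

After press 4 at (0,2):
0 0 1
0 1 0
0 1 1
1 0 0

After press 5 at (0,0):
1 1 1
1 1 0
0 1 1
1 0 0

After press 6 at (0,1):
0 0 0
1 0 0
0 1 1
1 0 0

After press 7 at (1,1):
0 1 0
0 1 1
0 0 1
1 0 0

Answer: 0 1 0
0 1 1
0 0 1
1 0 0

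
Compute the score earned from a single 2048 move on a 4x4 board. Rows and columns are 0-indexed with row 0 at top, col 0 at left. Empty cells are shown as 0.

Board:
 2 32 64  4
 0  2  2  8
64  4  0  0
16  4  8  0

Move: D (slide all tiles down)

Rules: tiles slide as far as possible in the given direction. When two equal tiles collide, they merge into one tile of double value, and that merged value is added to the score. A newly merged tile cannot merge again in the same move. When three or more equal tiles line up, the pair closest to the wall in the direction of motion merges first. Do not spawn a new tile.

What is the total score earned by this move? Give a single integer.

Answer: 8

Derivation:
Slide down:
col 0: [2, 0, 64, 16] -> [0, 2, 64, 16]  score +0 (running 0)
col 1: [32, 2, 4, 4] -> [0, 32, 2, 8]  score +8 (running 8)
col 2: [64, 2, 0, 8] -> [0, 64, 2, 8]  score +0 (running 8)
col 3: [4, 8, 0, 0] -> [0, 0, 4, 8]  score +0 (running 8)
Board after move:
 0  0  0  0
 2 32 64  0
64  2  2  4
16  8  8  8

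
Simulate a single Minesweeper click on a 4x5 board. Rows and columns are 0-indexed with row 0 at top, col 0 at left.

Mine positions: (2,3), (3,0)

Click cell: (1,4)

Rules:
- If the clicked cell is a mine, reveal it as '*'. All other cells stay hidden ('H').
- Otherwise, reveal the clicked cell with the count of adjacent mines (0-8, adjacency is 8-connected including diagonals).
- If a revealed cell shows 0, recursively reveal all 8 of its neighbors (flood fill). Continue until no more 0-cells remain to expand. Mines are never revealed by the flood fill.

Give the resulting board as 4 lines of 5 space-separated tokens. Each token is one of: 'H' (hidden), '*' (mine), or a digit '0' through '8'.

H H H H H
H H H H 1
H H H H H
H H H H H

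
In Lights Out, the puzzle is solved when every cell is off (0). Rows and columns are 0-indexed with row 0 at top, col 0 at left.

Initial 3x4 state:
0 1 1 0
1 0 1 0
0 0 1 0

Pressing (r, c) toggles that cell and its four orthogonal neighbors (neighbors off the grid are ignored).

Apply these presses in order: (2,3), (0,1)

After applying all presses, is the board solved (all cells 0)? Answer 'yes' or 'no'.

After press 1 at (2,3):
0 1 1 0
1 0 1 1
0 0 0 1

After press 2 at (0,1):
1 0 0 0
1 1 1 1
0 0 0 1

Lights still on: 6

Answer: no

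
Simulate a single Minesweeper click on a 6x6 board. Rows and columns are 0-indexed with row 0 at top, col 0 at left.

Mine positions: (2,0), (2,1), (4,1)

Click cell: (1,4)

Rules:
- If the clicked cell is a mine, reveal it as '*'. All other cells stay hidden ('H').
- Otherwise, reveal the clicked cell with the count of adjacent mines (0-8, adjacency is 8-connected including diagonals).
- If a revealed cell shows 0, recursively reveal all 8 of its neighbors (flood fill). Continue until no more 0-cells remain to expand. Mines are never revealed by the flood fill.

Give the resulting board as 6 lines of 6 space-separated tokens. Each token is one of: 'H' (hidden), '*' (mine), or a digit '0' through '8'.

0 0 0 0 0 0
2 2 1 0 0 0
H H 1 0 0 0
H H 2 0 0 0
H H 1 0 0 0
H H 1 0 0 0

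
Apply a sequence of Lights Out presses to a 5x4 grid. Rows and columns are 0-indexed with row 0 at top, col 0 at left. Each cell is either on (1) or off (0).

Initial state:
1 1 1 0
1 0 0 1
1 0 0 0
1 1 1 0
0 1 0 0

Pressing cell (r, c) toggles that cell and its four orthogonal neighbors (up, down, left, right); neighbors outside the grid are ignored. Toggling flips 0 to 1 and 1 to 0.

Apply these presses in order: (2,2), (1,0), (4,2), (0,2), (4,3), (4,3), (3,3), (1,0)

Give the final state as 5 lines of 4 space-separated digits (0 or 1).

After press 1 at (2,2):
1 1 1 0
1 0 1 1
1 1 1 1
1 1 0 0
0 1 0 0

After press 2 at (1,0):
0 1 1 0
0 1 1 1
0 1 1 1
1 1 0 0
0 1 0 0

After press 3 at (4,2):
0 1 1 0
0 1 1 1
0 1 1 1
1 1 1 0
0 0 1 1

After press 4 at (0,2):
0 0 0 1
0 1 0 1
0 1 1 1
1 1 1 0
0 0 1 1

After press 5 at (4,3):
0 0 0 1
0 1 0 1
0 1 1 1
1 1 1 1
0 0 0 0

After press 6 at (4,3):
0 0 0 1
0 1 0 1
0 1 1 1
1 1 1 0
0 0 1 1

After press 7 at (3,3):
0 0 0 1
0 1 0 1
0 1 1 0
1 1 0 1
0 0 1 0

After press 8 at (1,0):
1 0 0 1
1 0 0 1
1 1 1 0
1 1 0 1
0 0 1 0

Answer: 1 0 0 1
1 0 0 1
1 1 1 0
1 1 0 1
0 0 1 0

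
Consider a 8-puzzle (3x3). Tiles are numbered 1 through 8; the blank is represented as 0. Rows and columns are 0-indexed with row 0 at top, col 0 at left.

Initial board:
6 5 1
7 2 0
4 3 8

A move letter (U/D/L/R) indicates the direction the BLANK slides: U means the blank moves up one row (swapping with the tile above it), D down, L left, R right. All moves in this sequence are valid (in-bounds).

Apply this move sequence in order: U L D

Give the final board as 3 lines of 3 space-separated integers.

After move 1 (U):
6 5 0
7 2 1
4 3 8

After move 2 (L):
6 0 5
7 2 1
4 3 8

After move 3 (D):
6 2 5
7 0 1
4 3 8

Answer: 6 2 5
7 0 1
4 3 8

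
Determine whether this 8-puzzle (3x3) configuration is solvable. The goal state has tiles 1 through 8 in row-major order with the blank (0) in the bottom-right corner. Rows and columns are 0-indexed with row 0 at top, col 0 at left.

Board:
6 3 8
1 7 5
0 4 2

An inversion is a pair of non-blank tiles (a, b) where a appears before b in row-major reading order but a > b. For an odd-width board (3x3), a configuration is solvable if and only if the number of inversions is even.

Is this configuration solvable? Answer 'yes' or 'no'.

Inversions (pairs i<j in row-major order where tile[i] > tile[j] > 0): 18
18 is even, so the puzzle is solvable.

Answer: yes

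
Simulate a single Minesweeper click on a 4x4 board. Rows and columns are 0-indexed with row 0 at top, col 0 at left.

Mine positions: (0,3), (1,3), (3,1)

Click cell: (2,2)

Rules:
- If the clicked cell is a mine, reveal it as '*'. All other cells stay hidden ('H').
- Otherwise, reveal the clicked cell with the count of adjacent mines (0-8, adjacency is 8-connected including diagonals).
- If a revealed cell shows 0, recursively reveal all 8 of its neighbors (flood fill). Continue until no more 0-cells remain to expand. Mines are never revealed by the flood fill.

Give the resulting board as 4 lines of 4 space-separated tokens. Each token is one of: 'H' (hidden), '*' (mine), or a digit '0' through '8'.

H H H H
H H H H
H H 2 H
H H H H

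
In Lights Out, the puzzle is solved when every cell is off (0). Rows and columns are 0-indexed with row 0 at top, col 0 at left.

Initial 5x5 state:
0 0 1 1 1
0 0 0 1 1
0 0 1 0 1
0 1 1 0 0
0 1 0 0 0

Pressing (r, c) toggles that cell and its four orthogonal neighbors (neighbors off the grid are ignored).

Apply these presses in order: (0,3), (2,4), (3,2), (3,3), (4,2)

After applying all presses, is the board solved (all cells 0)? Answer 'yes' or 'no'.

After press 1 at (0,3):
0 0 0 0 0
0 0 0 0 1
0 0 1 0 1
0 1 1 0 0
0 1 0 0 0

After press 2 at (2,4):
0 0 0 0 0
0 0 0 0 0
0 0 1 1 0
0 1 1 0 1
0 1 0 0 0

After press 3 at (3,2):
0 0 0 0 0
0 0 0 0 0
0 0 0 1 0
0 0 0 1 1
0 1 1 0 0

After press 4 at (3,3):
0 0 0 0 0
0 0 0 0 0
0 0 0 0 0
0 0 1 0 0
0 1 1 1 0

After press 5 at (4,2):
0 0 0 0 0
0 0 0 0 0
0 0 0 0 0
0 0 0 0 0
0 0 0 0 0

Lights still on: 0

Answer: yes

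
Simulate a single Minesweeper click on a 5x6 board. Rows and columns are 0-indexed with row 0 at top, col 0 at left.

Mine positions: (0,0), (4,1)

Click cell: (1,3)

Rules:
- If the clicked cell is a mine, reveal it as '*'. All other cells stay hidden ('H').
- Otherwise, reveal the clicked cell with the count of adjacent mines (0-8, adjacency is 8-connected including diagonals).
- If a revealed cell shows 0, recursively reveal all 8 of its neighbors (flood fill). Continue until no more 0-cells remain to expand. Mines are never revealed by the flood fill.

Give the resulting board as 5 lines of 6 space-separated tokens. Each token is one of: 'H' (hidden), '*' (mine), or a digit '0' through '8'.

H 1 0 0 0 0
1 1 0 0 0 0
0 0 0 0 0 0
1 1 1 0 0 0
H H 1 0 0 0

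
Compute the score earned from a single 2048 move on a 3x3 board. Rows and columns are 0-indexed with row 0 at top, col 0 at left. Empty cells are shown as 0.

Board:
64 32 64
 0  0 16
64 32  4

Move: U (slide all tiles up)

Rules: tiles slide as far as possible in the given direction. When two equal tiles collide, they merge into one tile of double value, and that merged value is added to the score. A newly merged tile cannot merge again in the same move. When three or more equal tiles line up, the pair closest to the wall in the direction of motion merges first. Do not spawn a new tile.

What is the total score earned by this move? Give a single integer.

Slide up:
col 0: [64, 0, 64] -> [128, 0, 0]  score +128 (running 128)
col 1: [32, 0, 32] -> [64, 0, 0]  score +64 (running 192)
col 2: [64, 16, 4] -> [64, 16, 4]  score +0 (running 192)
Board after move:
128  64  64
  0   0  16
  0   0   4

Answer: 192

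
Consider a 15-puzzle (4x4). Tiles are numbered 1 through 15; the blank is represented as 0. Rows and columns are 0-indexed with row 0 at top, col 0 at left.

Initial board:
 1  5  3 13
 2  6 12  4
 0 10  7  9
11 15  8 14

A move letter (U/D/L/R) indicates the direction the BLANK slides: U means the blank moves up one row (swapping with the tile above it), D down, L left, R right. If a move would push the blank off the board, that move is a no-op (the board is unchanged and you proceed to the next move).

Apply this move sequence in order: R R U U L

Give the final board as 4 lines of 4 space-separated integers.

After move 1 (R):
 1  5  3 13
 2  6 12  4
10  0  7  9
11 15  8 14

After move 2 (R):
 1  5  3 13
 2  6 12  4
10  7  0  9
11 15  8 14

After move 3 (U):
 1  5  3 13
 2  6  0  4
10  7 12  9
11 15  8 14

After move 4 (U):
 1  5  0 13
 2  6  3  4
10  7 12  9
11 15  8 14

After move 5 (L):
 1  0  5 13
 2  6  3  4
10  7 12  9
11 15  8 14

Answer:  1  0  5 13
 2  6  3  4
10  7 12  9
11 15  8 14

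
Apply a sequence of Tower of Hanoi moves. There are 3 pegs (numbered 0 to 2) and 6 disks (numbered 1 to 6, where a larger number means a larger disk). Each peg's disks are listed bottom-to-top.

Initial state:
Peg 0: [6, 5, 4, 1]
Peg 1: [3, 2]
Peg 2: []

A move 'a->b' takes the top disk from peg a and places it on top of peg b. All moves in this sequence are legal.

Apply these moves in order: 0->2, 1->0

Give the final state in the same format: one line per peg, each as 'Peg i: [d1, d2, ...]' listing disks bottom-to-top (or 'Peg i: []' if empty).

After move 1 (0->2):
Peg 0: [6, 5, 4]
Peg 1: [3, 2]
Peg 2: [1]

After move 2 (1->0):
Peg 0: [6, 5, 4, 2]
Peg 1: [3]
Peg 2: [1]

Answer: Peg 0: [6, 5, 4, 2]
Peg 1: [3]
Peg 2: [1]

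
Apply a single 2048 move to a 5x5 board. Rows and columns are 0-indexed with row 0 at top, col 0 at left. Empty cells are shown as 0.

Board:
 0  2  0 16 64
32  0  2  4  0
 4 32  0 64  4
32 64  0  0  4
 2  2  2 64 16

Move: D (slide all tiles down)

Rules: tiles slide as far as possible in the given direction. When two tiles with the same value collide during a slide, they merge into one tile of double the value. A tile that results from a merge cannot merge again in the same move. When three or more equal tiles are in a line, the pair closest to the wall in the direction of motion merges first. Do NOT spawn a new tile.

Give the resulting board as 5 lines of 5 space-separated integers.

Answer:   0   0   0   0   0
 32   2   0   0   0
  4  32   0  16  64
 32  64   0   4   8
  2   2   4 128  16

Derivation:
Slide down:
col 0: [0, 32, 4, 32, 2] -> [0, 32, 4, 32, 2]
col 1: [2, 0, 32, 64, 2] -> [0, 2, 32, 64, 2]
col 2: [0, 2, 0, 0, 2] -> [0, 0, 0, 0, 4]
col 3: [16, 4, 64, 0, 64] -> [0, 0, 16, 4, 128]
col 4: [64, 0, 4, 4, 16] -> [0, 0, 64, 8, 16]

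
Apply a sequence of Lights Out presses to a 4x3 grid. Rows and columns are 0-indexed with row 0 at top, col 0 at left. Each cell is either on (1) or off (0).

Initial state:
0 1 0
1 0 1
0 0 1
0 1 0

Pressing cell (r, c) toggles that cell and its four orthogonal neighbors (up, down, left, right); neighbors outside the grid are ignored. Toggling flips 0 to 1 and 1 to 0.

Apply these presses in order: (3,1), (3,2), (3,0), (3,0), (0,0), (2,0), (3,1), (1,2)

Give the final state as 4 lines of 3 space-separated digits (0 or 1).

Answer: 1 0 1
1 1 0
1 1 1
1 0 1

Derivation:
After press 1 at (3,1):
0 1 0
1 0 1
0 1 1
1 0 1

After press 2 at (3,2):
0 1 0
1 0 1
0 1 0
1 1 0

After press 3 at (3,0):
0 1 0
1 0 1
1 1 0
0 0 0

After press 4 at (3,0):
0 1 0
1 0 1
0 1 0
1 1 0

After press 5 at (0,0):
1 0 0
0 0 1
0 1 0
1 1 0

After press 6 at (2,0):
1 0 0
1 0 1
1 0 0
0 1 0

After press 7 at (3,1):
1 0 0
1 0 1
1 1 0
1 0 1

After press 8 at (1,2):
1 0 1
1 1 0
1 1 1
1 0 1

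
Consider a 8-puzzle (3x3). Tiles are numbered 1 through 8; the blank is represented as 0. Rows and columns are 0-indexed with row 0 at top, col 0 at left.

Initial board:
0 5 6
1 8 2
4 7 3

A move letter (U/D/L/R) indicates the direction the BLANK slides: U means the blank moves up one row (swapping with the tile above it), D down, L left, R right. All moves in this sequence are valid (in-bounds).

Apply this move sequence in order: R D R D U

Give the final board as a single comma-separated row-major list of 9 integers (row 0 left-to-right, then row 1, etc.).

After move 1 (R):
5 0 6
1 8 2
4 7 3

After move 2 (D):
5 8 6
1 0 2
4 7 3

After move 3 (R):
5 8 6
1 2 0
4 7 3

After move 4 (D):
5 8 6
1 2 3
4 7 0

After move 5 (U):
5 8 6
1 2 0
4 7 3

Answer: 5, 8, 6, 1, 2, 0, 4, 7, 3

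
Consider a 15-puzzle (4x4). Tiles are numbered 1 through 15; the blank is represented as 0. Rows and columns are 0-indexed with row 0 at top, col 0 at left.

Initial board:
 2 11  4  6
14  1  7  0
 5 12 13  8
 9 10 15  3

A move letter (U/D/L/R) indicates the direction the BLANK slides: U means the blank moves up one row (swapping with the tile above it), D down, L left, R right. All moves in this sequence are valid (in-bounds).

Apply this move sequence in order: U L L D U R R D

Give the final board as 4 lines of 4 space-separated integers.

Answer:  2 11  4  6
14  1  7  0
 5 12 13  8
 9 10 15  3

Derivation:
After move 1 (U):
 2 11  4  0
14  1  7  6
 5 12 13  8
 9 10 15  3

After move 2 (L):
 2 11  0  4
14  1  7  6
 5 12 13  8
 9 10 15  3

After move 3 (L):
 2  0 11  4
14  1  7  6
 5 12 13  8
 9 10 15  3

After move 4 (D):
 2  1 11  4
14  0  7  6
 5 12 13  8
 9 10 15  3

After move 5 (U):
 2  0 11  4
14  1  7  6
 5 12 13  8
 9 10 15  3

After move 6 (R):
 2 11  0  4
14  1  7  6
 5 12 13  8
 9 10 15  3

After move 7 (R):
 2 11  4  0
14  1  7  6
 5 12 13  8
 9 10 15  3

After move 8 (D):
 2 11  4  6
14  1  7  0
 5 12 13  8
 9 10 15  3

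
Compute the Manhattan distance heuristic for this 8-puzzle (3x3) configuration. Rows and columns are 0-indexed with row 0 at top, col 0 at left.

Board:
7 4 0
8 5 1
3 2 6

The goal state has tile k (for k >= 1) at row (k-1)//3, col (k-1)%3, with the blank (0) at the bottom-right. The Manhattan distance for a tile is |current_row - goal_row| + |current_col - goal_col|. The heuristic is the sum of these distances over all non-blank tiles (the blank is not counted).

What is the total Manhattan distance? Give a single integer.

Answer: 16

Derivation:
Tile 7: at (0,0), goal (2,0), distance |0-2|+|0-0| = 2
Tile 4: at (0,1), goal (1,0), distance |0-1|+|1-0| = 2
Tile 8: at (1,0), goal (2,1), distance |1-2|+|0-1| = 2
Tile 5: at (1,1), goal (1,1), distance |1-1|+|1-1| = 0
Tile 1: at (1,2), goal (0,0), distance |1-0|+|2-0| = 3
Tile 3: at (2,0), goal (0,2), distance |2-0|+|0-2| = 4
Tile 2: at (2,1), goal (0,1), distance |2-0|+|1-1| = 2
Tile 6: at (2,2), goal (1,2), distance |2-1|+|2-2| = 1
Sum: 2 + 2 + 2 + 0 + 3 + 4 + 2 + 1 = 16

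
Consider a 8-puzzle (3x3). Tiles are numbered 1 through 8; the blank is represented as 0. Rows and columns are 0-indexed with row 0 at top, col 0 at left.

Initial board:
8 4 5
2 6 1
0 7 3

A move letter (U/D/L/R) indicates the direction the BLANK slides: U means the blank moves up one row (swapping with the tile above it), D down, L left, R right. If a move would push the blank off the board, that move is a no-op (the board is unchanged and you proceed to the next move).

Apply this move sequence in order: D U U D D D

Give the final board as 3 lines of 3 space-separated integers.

After move 1 (D):
8 4 5
2 6 1
0 7 3

After move 2 (U):
8 4 5
0 6 1
2 7 3

After move 3 (U):
0 4 5
8 6 1
2 7 3

After move 4 (D):
8 4 5
0 6 1
2 7 3

After move 5 (D):
8 4 5
2 6 1
0 7 3

After move 6 (D):
8 4 5
2 6 1
0 7 3

Answer: 8 4 5
2 6 1
0 7 3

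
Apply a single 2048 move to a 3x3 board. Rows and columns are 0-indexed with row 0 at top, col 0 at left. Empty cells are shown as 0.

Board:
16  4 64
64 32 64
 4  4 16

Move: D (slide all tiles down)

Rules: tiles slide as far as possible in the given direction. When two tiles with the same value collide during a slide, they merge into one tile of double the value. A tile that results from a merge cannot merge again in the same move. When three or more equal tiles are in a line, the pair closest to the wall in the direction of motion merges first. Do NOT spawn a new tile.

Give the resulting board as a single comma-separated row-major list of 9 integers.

Slide down:
col 0: [16, 64, 4] -> [16, 64, 4]
col 1: [4, 32, 4] -> [4, 32, 4]
col 2: [64, 64, 16] -> [0, 128, 16]

Answer: 16, 4, 0, 64, 32, 128, 4, 4, 16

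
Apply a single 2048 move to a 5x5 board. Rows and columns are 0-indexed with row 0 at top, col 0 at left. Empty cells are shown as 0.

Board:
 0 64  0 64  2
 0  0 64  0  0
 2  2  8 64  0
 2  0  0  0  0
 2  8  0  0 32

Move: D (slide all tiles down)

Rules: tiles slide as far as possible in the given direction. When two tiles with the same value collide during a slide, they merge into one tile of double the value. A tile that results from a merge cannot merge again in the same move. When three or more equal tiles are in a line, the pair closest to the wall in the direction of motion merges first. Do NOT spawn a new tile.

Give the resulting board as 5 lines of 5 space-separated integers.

Answer:   0   0   0   0   0
  0   0   0   0   0
  0  64   0   0   0
  2   2  64   0   2
  4   8   8 128  32

Derivation:
Slide down:
col 0: [0, 0, 2, 2, 2] -> [0, 0, 0, 2, 4]
col 1: [64, 0, 2, 0, 8] -> [0, 0, 64, 2, 8]
col 2: [0, 64, 8, 0, 0] -> [0, 0, 0, 64, 8]
col 3: [64, 0, 64, 0, 0] -> [0, 0, 0, 0, 128]
col 4: [2, 0, 0, 0, 32] -> [0, 0, 0, 2, 32]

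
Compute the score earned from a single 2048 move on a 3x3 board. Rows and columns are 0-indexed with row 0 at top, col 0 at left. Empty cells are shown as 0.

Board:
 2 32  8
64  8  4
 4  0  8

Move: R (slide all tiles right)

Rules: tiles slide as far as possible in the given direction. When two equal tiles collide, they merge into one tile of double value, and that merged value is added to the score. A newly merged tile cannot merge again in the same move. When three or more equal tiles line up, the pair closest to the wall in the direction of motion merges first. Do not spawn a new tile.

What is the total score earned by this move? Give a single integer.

Answer: 0

Derivation:
Slide right:
row 0: [2, 32, 8] -> [2, 32, 8]  score +0 (running 0)
row 1: [64, 8, 4] -> [64, 8, 4]  score +0 (running 0)
row 2: [4, 0, 8] -> [0, 4, 8]  score +0 (running 0)
Board after move:
 2 32  8
64  8  4
 0  4  8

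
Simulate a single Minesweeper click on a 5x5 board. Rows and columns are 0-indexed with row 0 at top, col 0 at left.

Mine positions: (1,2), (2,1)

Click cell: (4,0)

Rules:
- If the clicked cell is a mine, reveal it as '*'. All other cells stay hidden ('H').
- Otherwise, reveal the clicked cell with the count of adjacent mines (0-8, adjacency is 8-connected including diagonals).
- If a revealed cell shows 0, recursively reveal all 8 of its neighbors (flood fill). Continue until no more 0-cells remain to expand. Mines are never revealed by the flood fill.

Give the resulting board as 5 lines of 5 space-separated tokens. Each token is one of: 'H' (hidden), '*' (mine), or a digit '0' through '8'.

H H H 1 0
H H H 1 0
H H 2 1 0
1 1 1 0 0
0 0 0 0 0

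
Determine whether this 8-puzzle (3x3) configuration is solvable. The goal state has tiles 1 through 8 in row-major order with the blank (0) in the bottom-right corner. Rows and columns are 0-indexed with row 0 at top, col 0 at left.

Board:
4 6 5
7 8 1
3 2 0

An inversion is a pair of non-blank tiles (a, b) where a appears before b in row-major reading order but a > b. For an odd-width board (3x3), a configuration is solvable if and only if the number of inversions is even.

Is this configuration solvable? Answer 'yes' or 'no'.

Answer: no

Derivation:
Inversions (pairs i<j in row-major order where tile[i] > tile[j] > 0): 17
17 is odd, so the puzzle is not solvable.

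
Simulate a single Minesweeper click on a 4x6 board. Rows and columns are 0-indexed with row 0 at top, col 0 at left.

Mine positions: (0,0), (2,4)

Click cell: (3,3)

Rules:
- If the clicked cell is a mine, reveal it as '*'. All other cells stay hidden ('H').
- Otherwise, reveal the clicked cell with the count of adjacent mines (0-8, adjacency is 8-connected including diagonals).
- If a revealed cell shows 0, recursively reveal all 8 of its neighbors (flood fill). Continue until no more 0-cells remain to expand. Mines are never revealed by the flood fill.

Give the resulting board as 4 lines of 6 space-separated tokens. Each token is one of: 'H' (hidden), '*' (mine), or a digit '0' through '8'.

H H H H H H
H H H H H H
H H H H H H
H H H 1 H H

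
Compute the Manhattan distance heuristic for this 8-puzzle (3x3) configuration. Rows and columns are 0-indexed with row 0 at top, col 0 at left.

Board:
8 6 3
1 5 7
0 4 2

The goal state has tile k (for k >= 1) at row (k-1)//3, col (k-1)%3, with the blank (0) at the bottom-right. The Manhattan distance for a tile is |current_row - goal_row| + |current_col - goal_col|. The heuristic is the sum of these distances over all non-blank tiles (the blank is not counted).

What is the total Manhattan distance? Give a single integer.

Tile 8: (0,0)->(2,1) = 3
Tile 6: (0,1)->(1,2) = 2
Tile 3: (0,2)->(0,2) = 0
Tile 1: (1,0)->(0,0) = 1
Tile 5: (1,1)->(1,1) = 0
Tile 7: (1,2)->(2,0) = 3
Tile 4: (2,1)->(1,0) = 2
Tile 2: (2,2)->(0,1) = 3
Sum: 3 + 2 + 0 + 1 + 0 + 3 + 2 + 3 = 14

Answer: 14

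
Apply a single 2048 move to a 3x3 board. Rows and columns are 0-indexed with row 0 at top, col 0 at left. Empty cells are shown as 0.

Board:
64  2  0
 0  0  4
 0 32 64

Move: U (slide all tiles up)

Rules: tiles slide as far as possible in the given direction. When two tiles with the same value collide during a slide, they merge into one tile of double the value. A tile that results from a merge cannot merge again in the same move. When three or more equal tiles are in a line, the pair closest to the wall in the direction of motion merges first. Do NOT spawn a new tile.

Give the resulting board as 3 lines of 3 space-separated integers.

Answer: 64  2  4
 0 32 64
 0  0  0

Derivation:
Slide up:
col 0: [64, 0, 0] -> [64, 0, 0]
col 1: [2, 0, 32] -> [2, 32, 0]
col 2: [0, 4, 64] -> [4, 64, 0]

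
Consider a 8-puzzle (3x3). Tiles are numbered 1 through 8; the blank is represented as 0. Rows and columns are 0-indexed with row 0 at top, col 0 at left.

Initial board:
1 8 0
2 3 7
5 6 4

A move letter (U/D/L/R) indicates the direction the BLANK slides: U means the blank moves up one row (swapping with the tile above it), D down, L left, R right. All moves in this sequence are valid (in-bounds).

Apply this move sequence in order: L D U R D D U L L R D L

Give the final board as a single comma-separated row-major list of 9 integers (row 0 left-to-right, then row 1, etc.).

After move 1 (L):
1 0 8
2 3 7
5 6 4

After move 2 (D):
1 3 8
2 0 7
5 6 4

After move 3 (U):
1 0 8
2 3 7
5 6 4

After move 4 (R):
1 8 0
2 3 7
5 6 4

After move 5 (D):
1 8 7
2 3 0
5 6 4

After move 6 (D):
1 8 7
2 3 4
5 6 0

After move 7 (U):
1 8 7
2 3 0
5 6 4

After move 8 (L):
1 8 7
2 0 3
5 6 4

After move 9 (L):
1 8 7
0 2 3
5 6 4

After move 10 (R):
1 8 7
2 0 3
5 6 4

After move 11 (D):
1 8 7
2 6 3
5 0 4

After move 12 (L):
1 8 7
2 6 3
0 5 4

Answer: 1, 8, 7, 2, 6, 3, 0, 5, 4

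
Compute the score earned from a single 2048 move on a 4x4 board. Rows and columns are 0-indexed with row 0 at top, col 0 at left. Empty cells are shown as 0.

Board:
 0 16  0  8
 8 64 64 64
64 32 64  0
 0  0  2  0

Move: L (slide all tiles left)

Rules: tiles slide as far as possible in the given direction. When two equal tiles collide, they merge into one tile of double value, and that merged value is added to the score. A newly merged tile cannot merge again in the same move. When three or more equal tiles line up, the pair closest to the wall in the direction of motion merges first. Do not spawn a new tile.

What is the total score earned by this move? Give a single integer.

Answer: 128

Derivation:
Slide left:
row 0: [0, 16, 0, 8] -> [16, 8, 0, 0]  score +0 (running 0)
row 1: [8, 64, 64, 64] -> [8, 128, 64, 0]  score +128 (running 128)
row 2: [64, 32, 64, 0] -> [64, 32, 64, 0]  score +0 (running 128)
row 3: [0, 0, 2, 0] -> [2, 0, 0, 0]  score +0 (running 128)
Board after move:
 16   8   0   0
  8 128  64   0
 64  32  64   0
  2   0   0   0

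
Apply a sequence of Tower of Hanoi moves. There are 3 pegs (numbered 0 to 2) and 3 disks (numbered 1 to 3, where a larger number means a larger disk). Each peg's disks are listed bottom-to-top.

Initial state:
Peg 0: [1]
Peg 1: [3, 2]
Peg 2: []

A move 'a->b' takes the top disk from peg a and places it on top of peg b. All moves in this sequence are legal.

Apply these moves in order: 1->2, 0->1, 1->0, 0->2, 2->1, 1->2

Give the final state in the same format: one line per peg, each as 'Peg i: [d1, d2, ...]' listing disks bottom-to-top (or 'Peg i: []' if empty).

After move 1 (1->2):
Peg 0: [1]
Peg 1: [3]
Peg 2: [2]

After move 2 (0->1):
Peg 0: []
Peg 1: [3, 1]
Peg 2: [2]

After move 3 (1->0):
Peg 0: [1]
Peg 1: [3]
Peg 2: [2]

After move 4 (0->2):
Peg 0: []
Peg 1: [3]
Peg 2: [2, 1]

After move 5 (2->1):
Peg 0: []
Peg 1: [3, 1]
Peg 2: [2]

After move 6 (1->2):
Peg 0: []
Peg 1: [3]
Peg 2: [2, 1]

Answer: Peg 0: []
Peg 1: [3]
Peg 2: [2, 1]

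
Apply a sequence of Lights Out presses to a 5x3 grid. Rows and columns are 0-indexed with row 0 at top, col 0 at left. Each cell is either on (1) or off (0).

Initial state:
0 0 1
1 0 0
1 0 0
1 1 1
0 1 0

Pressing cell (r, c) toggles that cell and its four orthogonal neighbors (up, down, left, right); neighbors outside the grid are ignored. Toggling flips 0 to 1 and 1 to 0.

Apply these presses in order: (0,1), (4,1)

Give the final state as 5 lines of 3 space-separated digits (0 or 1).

After press 1 at (0,1):
1 1 0
1 1 0
1 0 0
1 1 1
0 1 0

After press 2 at (4,1):
1 1 0
1 1 0
1 0 0
1 0 1
1 0 1

Answer: 1 1 0
1 1 0
1 0 0
1 0 1
1 0 1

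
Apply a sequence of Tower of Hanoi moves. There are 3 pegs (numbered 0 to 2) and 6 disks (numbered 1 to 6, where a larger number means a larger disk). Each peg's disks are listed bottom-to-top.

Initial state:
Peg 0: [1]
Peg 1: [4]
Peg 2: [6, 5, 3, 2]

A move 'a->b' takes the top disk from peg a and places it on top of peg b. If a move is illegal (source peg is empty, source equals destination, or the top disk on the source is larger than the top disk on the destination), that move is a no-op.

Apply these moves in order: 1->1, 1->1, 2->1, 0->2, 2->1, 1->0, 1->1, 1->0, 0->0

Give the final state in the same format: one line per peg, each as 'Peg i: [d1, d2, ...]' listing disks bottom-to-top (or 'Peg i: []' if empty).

Answer: Peg 0: [1]
Peg 1: [4, 2]
Peg 2: [6, 5, 3]

Derivation:
After move 1 (1->1):
Peg 0: [1]
Peg 1: [4]
Peg 2: [6, 5, 3, 2]

After move 2 (1->1):
Peg 0: [1]
Peg 1: [4]
Peg 2: [6, 5, 3, 2]

After move 3 (2->1):
Peg 0: [1]
Peg 1: [4, 2]
Peg 2: [6, 5, 3]

After move 4 (0->2):
Peg 0: []
Peg 1: [4, 2]
Peg 2: [6, 5, 3, 1]

After move 5 (2->1):
Peg 0: []
Peg 1: [4, 2, 1]
Peg 2: [6, 5, 3]

After move 6 (1->0):
Peg 0: [1]
Peg 1: [4, 2]
Peg 2: [6, 5, 3]

After move 7 (1->1):
Peg 0: [1]
Peg 1: [4, 2]
Peg 2: [6, 5, 3]

After move 8 (1->0):
Peg 0: [1]
Peg 1: [4, 2]
Peg 2: [6, 5, 3]

After move 9 (0->0):
Peg 0: [1]
Peg 1: [4, 2]
Peg 2: [6, 5, 3]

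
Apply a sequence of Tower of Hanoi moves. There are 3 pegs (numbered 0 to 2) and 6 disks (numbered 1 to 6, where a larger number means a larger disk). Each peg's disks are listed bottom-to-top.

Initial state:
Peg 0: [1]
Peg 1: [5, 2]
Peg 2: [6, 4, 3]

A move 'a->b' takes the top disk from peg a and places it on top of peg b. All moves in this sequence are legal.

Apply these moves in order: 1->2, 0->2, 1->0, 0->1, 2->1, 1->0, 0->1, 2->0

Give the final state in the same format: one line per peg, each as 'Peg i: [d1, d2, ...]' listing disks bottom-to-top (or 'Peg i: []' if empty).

Answer: Peg 0: [2]
Peg 1: [5, 1]
Peg 2: [6, 4, 3]

Derivation:
After move 1 (1->2):
Peg 0: [1]
Peg 1: [5]
Peg 2: [6, 4, 3, 2]

After move 2 (0->2):
Peg 0: []
Peg 1: [5]
Peg 2: [6, 4, 3, 2, 1]

After move 3 (1->0):
Peg 0: [5]
Peg 1: []
Peg 2: [6, 4, 3, 2, 1]

After move 4 (0->1):
Peg 0: []
Peg 1: [5]
Peg 2: [6, 4, 3, 2, 1]

After move 5 (2->1):
Peg 0: []
Peg 1: [5, 1]
Peg 2: [6, 4, 3, 2]

After move 6 (1->0):
Peg 0: [1]
Peg 1: [5]
Peg 2: [6, 4, 3, 2]

After move 7 (0->1):
Peg 0: []
Peg 1: [5, 1]
Peg 2: [6, 4, 3, 2]

After move 8 (2->0):
Peg 0: [2]
Peg 1: [5, 1]
Peg 2: [6, 4, 3]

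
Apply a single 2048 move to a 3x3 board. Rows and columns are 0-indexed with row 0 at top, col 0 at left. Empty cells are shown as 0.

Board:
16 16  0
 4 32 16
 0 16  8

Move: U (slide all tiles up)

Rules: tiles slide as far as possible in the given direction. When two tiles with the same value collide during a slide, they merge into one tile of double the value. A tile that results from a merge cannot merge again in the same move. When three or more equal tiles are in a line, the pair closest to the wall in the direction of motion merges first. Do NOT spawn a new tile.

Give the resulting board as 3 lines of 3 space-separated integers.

Answer: 16 16 16
 4 32  8
 0 16  0

Derivation:
Slide up:
col 0: [16, 4, 0] -> [16, 4, 0]
col 1: [16, 32, 16] -> [16, 32, 16]
col 2: [0, 16, 8] -> [16, 8, 0]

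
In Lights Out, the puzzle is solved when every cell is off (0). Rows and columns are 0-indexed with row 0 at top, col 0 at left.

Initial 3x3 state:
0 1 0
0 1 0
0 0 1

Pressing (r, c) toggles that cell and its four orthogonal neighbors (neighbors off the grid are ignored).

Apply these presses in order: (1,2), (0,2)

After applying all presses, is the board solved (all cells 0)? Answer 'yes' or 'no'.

After press 1 at (1,2):
0 1 1
0 0 1
0 0 0

After press 2 at (0,2):
0 0 0
0 0 0
0 0 0

Lights still on: 0

Answer: yes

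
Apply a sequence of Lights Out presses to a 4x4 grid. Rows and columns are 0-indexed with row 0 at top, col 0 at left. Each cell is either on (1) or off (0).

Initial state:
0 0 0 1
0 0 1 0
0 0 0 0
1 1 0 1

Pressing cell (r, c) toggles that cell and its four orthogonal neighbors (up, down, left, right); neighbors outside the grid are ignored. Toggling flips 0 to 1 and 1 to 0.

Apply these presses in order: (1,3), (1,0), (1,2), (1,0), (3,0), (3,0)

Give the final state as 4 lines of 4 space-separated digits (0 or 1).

Answer: 0 0 1 0
0 1 1 0
0 0 1 1
1 1 0 1

Derivation:
After press 1 at (1,3):
0 0 0 0
0 0 0 1
0 0 0 1
1 1 0 1

After press 2 at (1,0):
1 0 0 0
1 1 0 1
1 0 0 1
1 1 0 1

After press 3 at (1,2):
1 0 1 0
1 0 1 0
1 0 1 1
1 1 0 1

After press 4 at (1,0):
0 0 1 0
0 1 1 0
0 0 1 1
1 1 0 1

After press 5 at (3,0):
0 0 1 0
0 1 1 0
1 0 1 1
0 0 0 1

After press 6 at (3,0):
0 0 1 0
0 1 1 0
0 0 1 1
1 1 0 1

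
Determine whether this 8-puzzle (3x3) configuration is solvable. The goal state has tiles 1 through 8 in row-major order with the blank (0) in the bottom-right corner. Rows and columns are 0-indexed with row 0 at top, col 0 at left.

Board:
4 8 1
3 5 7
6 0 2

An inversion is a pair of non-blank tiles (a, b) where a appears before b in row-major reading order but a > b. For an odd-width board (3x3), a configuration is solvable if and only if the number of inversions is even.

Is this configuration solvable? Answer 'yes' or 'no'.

Answer: yes

Derivation:
Inversions (pairs i<j in row-major order where tile[i] > tile[j] > 0): 14
14 is even, so the puzzle is solvable.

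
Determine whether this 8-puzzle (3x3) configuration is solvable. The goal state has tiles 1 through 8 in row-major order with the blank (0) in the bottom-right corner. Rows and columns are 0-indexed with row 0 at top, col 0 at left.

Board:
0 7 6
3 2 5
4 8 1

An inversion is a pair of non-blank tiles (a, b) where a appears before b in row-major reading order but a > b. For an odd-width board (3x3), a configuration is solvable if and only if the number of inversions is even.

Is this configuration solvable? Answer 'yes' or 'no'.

Inversions (pairs i<j in row-major order where tile[i] > tile[j] > 0): 18
18 is even, so the puzzle is solvable.

Answer: yes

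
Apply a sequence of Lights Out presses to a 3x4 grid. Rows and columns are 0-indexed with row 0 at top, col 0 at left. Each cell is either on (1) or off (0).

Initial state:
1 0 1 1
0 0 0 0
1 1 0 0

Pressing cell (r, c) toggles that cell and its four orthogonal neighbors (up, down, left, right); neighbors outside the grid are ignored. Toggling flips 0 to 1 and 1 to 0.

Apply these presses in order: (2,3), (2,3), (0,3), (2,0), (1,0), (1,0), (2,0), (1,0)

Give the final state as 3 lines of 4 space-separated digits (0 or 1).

After press 1 at (2,3):
1 0 1 1
0 0 0 1
1 1 1 1

After press 2 at (2,3):
1 0 1 1
0 0 0 0
1 1 0 0

After press 3 at (0,3):
1 0 0 0
0 0 0 1
1 1 0 0

After press 4 at (2,0):
1 0 0 0
1 0 0 1
0 0 0 0

After press 5 at (1,0):
0 0 0 0
0 1 0 1
1 0 0 0

After press 6 at (1,0):
1 0 0 0
1 0 0 1
0 0 0 0

After press 7 at (2,0):
1 0 0 0
0 0 0 1
1 1 0 0

After press 8 at (1,0):
0 0 0 0
1 1 0 1
0 1 0 0

Answer: 0 0 0 0
1 1 0 1
0 1 0 0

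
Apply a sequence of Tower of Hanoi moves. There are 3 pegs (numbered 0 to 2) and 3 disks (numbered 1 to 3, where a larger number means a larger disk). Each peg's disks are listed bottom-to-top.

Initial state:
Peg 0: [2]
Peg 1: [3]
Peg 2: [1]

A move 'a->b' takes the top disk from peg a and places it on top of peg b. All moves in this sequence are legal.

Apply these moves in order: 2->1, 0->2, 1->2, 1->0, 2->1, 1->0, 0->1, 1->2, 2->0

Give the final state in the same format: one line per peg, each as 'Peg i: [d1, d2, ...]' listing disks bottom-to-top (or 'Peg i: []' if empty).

Answer: Peg 0: [3, 1]
Peg 1: []
Peg 2: [2]

Derivation:
After move 1 (2->1):
Peg 0: [2]
Peg 1: [3, 1]
Peg 2: []

After move 2 (0->2):
Peg 0: []
Peg 1: [3, 1]
Peg 2: [2]

After move 3 (1->2):
Peg 0: []
Peg 1: [3]
Peg 2: [2, 1]

After move 4 (1->0):
Peg 0: [3]
Peg 1: []
Peg 2: [2, 1]

After move 5 (2->1):
Peg 0: [3]
Peg 1: [1]
Peg 2: [2]

After move 6 (1->0):
Peg 0: [3, 1]
Peg 1: []
Peg 2: [2]

After move 7 (0->1):
Peg 0: [3]
Peg 1: [1]
Peg 2: [2]

After move 8 (1->2):
Peg 0: [3]
Peg 1: []
Peg 2: [2, 1]

After move 9 (2->0):
Peg 0: [3, 1]
Peg 1: []
Peg 2: [2]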